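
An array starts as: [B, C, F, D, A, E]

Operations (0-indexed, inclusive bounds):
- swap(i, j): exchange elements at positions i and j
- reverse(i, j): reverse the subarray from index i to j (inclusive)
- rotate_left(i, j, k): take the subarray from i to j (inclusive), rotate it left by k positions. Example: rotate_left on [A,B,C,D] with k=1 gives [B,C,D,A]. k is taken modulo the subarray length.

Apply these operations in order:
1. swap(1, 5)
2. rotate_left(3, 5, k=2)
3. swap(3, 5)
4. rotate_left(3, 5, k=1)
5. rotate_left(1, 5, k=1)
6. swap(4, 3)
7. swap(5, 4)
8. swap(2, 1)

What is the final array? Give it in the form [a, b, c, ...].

Answer: [B, D, F, A, E, C]

Derivation:
After 1 (swap(1, 5)): [B, E, F, D, A, C]
After 2 (rotate_left(3, 5, k=2)): [B, E, F, C, D, A]
After 3 (swap(3, 5)): [B, E, F, A, D, C]
After 4 (rotate_left(3, 5, k=1)): [B, E, F, D, C, A]
After 5 (rotate_left(1, 5, k=1)): [B, F, D, C, A, E]
After 6 (swap(4, 3)): [B, F, D, A, C, E]
After 7 (swap(5, 4)): [B, F, D, A, E, C]
After 8 (swap(2, 1)): [B, D, F, A, E, C]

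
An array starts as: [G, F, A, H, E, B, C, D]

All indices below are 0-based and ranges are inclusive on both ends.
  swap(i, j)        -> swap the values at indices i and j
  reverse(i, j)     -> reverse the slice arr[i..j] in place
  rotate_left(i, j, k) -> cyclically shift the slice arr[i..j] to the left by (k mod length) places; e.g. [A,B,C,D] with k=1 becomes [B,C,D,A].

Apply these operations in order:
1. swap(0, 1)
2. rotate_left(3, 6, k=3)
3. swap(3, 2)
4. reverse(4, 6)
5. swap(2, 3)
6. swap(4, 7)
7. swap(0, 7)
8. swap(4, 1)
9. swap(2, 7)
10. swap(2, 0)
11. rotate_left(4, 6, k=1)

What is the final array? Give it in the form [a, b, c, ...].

After 1 (swap(0, 1)): [F, G, A, H, E, B, C, D]
After 2 (rotate_left(3, 6, k=3)): [F, G, A, C, H, E, B, D]
After 3 (swap(3, 2)): [F, G, C, A, H, E, B, D]
After 4 (reverse(4, 6)): [F, G, C, A, B, E, H, D]
After 5 (swap(2, 3)): [F, G, A, C, B, E, H, D]
After 6 (swap(4, 7)): [F, G, A, C, D, E, H, B]
After 7 (swap(0, 7)): [B, G, A, C, D, E, H, F]
After 8 (swap(4, 1)): [B, D, A, C, G, E, H, F]
After 9 (swap(2, 7)): [B, D, F, C, G, E, H, A]
After 10 (swap(2, 0)): [F, D, B, C, G, E, H, A]
After 11 (rotate_left(4, 6, k=1)): [F, D, B, C, E, H, G, A]

Answer: [F, D, B, C, E, H, G, A]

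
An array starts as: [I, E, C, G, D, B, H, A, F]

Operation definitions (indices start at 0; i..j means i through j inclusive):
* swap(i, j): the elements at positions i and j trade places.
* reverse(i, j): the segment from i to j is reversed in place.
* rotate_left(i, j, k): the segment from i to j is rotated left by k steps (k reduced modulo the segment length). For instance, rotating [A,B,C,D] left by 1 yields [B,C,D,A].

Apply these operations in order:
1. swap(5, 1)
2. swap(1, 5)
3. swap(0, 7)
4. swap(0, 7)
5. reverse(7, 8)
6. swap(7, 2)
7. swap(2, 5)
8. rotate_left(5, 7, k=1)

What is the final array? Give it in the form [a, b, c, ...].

After 1 (swap(5, 1)): [I, B, C, G, D, E, H, A, F]
After 2 (swap(1, 5)): [I, E, C, G, D, B, H, A, F]
After 3 (swap(0, 7)): [A, E, C, G, D, B, H, I, F]
After 4 (swap(0, 7)): [I, E, C, G, D, B, H, A, F]
After 5 (reverse(7, 8)): [I, E, C, G, D, B, H, F, A]
After 6 (swap(7, 2)): [I, E, F, G, D, B, H, C, A]
After 7 (swap(2, 5)): [I, E, B, G, D, F, H, C, A]
After 8 (rotate_left(5, 7, k=1)): [I, E, B, G, D, H, C, F, A]

Answer: [I, E, B, G, D, H, C, F, A]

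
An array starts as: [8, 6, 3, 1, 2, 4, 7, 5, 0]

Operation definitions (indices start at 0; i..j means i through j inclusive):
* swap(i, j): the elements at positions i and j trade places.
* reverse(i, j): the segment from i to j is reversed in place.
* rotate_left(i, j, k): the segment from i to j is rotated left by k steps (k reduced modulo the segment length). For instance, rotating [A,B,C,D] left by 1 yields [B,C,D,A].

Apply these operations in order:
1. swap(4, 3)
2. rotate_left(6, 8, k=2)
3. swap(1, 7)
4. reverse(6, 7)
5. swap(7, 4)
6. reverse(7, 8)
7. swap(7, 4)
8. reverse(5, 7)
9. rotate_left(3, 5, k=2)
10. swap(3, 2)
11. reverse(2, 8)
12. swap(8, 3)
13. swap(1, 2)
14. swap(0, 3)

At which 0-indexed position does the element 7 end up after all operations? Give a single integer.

After 1 (swap(4, 3)): [8, 6, 3, 2, 1, 4, 7, 5, 0]
After 2 (rotate_left(6, 8, k=2)): [8, 6, 3, 2, 1, 4, 0, 7, 5]
After 3 (swap(1, 7)): [8, 7, 3, 2, 1, 4, 0, 6, 5]
After 4 (reverse(6, 7)): [8, 7, 3, 2, 1, 4, 6, 0, 5]
After 5 (swap(7, 4)): [8, 7, 3, 2, 0, 4, 6, 1, 5]
After 6 (reverse(7, 8)): [8, 7, 3, 2, 0, 4, 6, 5, 1]
After 7 (swap(7, 4)): [8, 7, 3, 2, 5, 4, 6, 0, 1]
After 8 (reverse(5, 7)): [8, 7, 3, 2, 5, 0, 6, 4, 1]
After 9 (rotate_left(3, 5, k=2)): [8, 7, 3, 0, 2, 5, 6, 4, 1]
After 10 (swap(3, 2)): [8, 7, 0, 3, 2, 5, 6, 4, 1]
After 11 (reverse(2, 8)): [8, 7, 1, 4, 6, 5, 2, 3, 0]
After 12 (swap(8, 3)): [8, 7, 1, 0, 6, 5, 2, 3, 4]
After 13 (swap(1, 2)): [8, 1, 7, 0, 6, 5, 2, 3, 4]
After 14 (swap(0, 3)): [0, 1, 7, 8, 6, 5, 2, 3, 4]

Answer: 2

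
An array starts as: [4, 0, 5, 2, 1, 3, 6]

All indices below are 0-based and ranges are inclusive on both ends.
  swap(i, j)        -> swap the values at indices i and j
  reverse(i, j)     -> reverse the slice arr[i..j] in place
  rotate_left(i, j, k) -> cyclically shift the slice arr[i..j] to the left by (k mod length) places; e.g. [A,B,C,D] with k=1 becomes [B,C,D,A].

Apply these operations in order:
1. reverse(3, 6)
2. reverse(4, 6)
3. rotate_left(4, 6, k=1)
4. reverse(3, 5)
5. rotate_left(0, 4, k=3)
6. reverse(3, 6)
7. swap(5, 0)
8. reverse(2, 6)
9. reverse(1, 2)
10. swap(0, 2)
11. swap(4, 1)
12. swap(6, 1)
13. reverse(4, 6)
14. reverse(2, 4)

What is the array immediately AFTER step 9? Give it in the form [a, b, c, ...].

Answer: [5, 0, 1, 3, 6, 2, 4]

Derivation:
After 1 (reverse(3, 6)): [4, 0, 5, 6, 3, 1, 2]
After 2 (reverse(4, 6)): [4, 0, 5, 6, 2, 1, 3]
After 3 (rotate_left(4, 6, k=1)): [4, 0, 5, 6, 1, 3, 2]
After 4 (reverse(3, 5)): [4, 0, 5, 3, 1, 6, 2]
After 5 (rotate_left(0, 4, k=3)): [3, 1, 4, 0, 5, 6, 2]
After 6 (reverse(3, 6)): [3, 1, 4, 2, 6, 5, 0]
After 7 (swap(5, 0)): [5, 1, 4, 2, 6, 3, 0]
After 8 (reverse(2, 6)): [5, 1, 0, 3, 6, 2, 4]
After 9 (reverse(1, 2)): [5, 0, 1, 3, 6, 2, 4]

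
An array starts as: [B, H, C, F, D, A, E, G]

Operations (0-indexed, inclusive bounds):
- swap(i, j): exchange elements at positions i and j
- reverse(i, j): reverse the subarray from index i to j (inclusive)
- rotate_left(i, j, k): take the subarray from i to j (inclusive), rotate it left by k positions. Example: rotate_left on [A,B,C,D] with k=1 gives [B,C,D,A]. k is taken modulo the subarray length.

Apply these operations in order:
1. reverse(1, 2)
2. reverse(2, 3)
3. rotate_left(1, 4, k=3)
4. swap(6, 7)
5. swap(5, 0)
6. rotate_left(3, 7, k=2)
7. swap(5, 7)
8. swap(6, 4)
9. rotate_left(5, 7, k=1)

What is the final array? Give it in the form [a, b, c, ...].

Answer: [A, D, C, B, F, G, E, H]

Derivation:
After 1 (reverse(1, 2)): [B, C, H, F, D, A, E, G]
After 2 (reverse(2, 3)): [B, C, F, H, D, A, E, G]
After 3 (rotate_left(1, 4, k=3)): [B, D, C, F, H, A, E, G]
After 4 (swap(6, 7)): [B, D, C, F, H, A, G, E]
After 5 (swap(5, 0)): [A, D, C, F, H, B, G, E]
After 6 (rotate_left(3, 7, k=2)): [A, D, C, B, G, E, F, H]
After 7 (swap(5, 7)): [A, D, C, B, G, H, F, E]
After 8 (swap(6, 4)): [A, D, C, B, F, H, G, E]
After 9 (rotate_left(5, 7, k=1)): [A, D, C, B, F, G, E, H]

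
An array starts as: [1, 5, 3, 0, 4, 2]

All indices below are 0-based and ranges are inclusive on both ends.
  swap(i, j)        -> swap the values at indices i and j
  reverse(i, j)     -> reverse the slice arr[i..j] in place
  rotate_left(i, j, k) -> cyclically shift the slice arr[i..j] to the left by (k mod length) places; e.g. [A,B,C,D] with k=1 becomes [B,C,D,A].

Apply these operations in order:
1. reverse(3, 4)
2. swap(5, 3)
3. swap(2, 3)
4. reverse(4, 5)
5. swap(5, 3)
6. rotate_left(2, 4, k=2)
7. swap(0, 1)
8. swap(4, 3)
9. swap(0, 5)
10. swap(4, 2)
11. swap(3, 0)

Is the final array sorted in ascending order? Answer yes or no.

After 1 (reverse(3, 4)): [1, 5, 3, 4, 0, 2]
After 2 (swap(5, 3)): [1, 5, 3, 2, 0, 4]
After 3 (swap(2, 3)): [1, 5, 2, 3, 0, 4]
After 4 (reverse(4, 5)): [1, 5, 2, 3, 4, 0]
After 5 (swap(5, 3)): [1, 5, 2, 0, 4, 3]
After 6 (rotate_left(2, 4, k=2)): [1, 5, 4, 2, 0, 3]
After 7 (swap(0, 1)): [5, 1, 4, 2, 0, 3]
After 8 (swap(4, 3)): [5, 1, 4, 0, 2, 3]
After 9 (swap(0, 5)): [3, 1, 4, 0, 2, 5]
After 10 (swap(4, 2)): [3, 1, 2, 0, 4, 5]
After 11 (swap(3, 0)): [0, 1, 2, 3, 4, 5]

Answer: yes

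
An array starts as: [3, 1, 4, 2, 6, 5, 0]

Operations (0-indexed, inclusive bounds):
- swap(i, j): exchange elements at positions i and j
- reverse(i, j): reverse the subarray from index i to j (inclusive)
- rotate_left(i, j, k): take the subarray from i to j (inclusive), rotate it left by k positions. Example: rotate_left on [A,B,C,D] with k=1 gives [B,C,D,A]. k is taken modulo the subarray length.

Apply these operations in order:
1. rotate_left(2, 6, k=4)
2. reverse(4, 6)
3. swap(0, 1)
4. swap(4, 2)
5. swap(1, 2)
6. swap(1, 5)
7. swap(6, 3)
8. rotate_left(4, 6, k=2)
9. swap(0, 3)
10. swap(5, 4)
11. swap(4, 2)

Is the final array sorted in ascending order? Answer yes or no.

After 1 (rotate_left(2, 6, k=4)): [3, 1, 0, 4, 2, 6, 5]
After 2 (reverse(4, 6)): [3, 1, 0, 4, 5, 6, 2]
After 3 (swap(0, 1)): [1, 3, 0, 4, 5, 6, 2]
After 4 (swap(4, 2)): [1, 3, 5, 4, 0, 6, 2]
After 5 (swap(1, 2)): [1, 5, 3, 4, 0, 6, 2]
After 6 (swap(1, 5)): [1, 6, 3, 4, 0, 5, 2]
After 7 (swap(6, 3)): [1, 6, 3, 2, 0, 5, 4]
After 8 (rotate_left(4, 6, k=2)): [1, 6, 3, 2, 4, 0, 5]
After 9 (swap(0, 3)): [2, 6, 3, 1, 4, 0, 5]
After 10 (swap(5, 4)): [2, 6, 3, 1, 0, 4, 5]
After 11 (swap(4, 2)): [2, 6, 0, 1, 3, 4, 5]

Answer: no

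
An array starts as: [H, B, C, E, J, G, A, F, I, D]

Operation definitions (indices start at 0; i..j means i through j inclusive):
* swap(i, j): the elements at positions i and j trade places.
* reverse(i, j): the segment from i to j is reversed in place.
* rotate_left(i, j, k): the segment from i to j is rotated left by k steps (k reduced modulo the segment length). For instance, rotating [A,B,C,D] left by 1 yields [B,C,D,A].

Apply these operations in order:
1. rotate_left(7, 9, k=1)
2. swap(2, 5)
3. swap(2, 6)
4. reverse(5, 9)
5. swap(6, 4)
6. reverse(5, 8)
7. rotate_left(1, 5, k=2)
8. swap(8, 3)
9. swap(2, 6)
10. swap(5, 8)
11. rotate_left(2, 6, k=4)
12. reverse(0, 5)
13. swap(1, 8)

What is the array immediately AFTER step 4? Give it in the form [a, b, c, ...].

After 1 (rotate_left(7, 9, k=1)): [H, B, C, E, J, G, A, I, D, F]
After 2 (swap(2, 5)): [H, B, G, E, J, C, A, I, D, F]
After 3 (swap(2, 6)): [H, B, A, E, J, C, G, I, D, F]
After 4 (reverse(5, 9)): [H, B, A, E, J, F, D, I, G, C]

Answer: [H, B, A, E, J, F, D, I, G, C]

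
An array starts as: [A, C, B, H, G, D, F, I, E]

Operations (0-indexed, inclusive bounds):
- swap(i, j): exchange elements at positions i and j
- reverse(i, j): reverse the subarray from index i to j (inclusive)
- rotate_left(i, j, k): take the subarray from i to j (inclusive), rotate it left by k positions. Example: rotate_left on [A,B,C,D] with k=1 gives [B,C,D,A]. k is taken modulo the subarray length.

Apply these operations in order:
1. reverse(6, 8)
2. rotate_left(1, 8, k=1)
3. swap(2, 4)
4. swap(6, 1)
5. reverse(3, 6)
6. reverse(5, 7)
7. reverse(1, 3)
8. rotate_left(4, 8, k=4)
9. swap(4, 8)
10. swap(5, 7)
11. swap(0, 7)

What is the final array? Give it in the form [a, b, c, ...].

Answer: [E, B, D, I, H, G, F, A, C]

Derivation:
After 1 (reverse(6, 8)): [A, C, B, H, G, D, E, I, F]
After 2 (rotate_left(1, 8, k=1)): [A, B, H, G, D, E, I, F, C]
After 3 (swap(2, 4)): [A, B, D, G, H, E, I, F, C]
After 4 (swap(6, 1)): [A, I, D, G, H, E, B, F, C]
After 5 (reverse(3, 6)): [A, I, D, B, E, H, G, F, C]
After 6 (reverse(5, 7)): [A, I, D, B, E, F, G, H, C]
After 7 (reverse(1, 3)): [A, B, D, I, E, F, G, H, C]
After 8 (rotate_left(4, 8, k=4)): [A, B, D, I, C, E, F, G, H]
After 9 (swap(4, 8)): [A, B, D, I, H, E, F, G, C]
After 10 (swap(5, 7)): [A, B, D, I, H, G, F, E, C]
After 11 (swap(0, 7)): [E, B, D, I, H, G, F, A, C]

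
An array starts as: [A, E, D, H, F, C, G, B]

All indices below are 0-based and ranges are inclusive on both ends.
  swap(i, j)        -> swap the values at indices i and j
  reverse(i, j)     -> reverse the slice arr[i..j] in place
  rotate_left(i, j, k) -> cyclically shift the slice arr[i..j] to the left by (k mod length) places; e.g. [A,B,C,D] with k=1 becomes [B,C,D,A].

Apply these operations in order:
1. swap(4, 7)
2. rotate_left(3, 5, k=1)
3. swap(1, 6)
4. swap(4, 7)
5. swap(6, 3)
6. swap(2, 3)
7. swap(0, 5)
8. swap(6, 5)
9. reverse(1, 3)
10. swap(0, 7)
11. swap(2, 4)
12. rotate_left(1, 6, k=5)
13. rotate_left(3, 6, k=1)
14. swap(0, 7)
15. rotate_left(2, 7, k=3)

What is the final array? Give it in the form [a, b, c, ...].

After 1 (swap(4, 7)): [A, E, D, H, B, C, G, F]
After 2 (rotate_left(3, 5, k=1)): [A, E, D, B, C, H, G, F]
After 3 (swap(1, 6)): [A, G, D, B, C, H, E, F]
After 4 (swap(4, 7)): [A, G, D, B, F, H, E, C]
After 5 (swap(6, 3)): [A, G, D, E, F, H, B, C]
After 6 (swap(2, 3)): [A, G, E, D, F, H, B, C]
After 7 (swap(0, 5)): [H, G, E, D, F, A, B, C]
After 8 (swap(6, 5)): [H, G, E, D, F, B, A, C]
After 9 (reverse(1, 3)): [H, D, E, G, F, B, A, C]
After 10 (swap(0, 7)): [C, D, E, G, F, B, A, H]
After 11 (swap(2, 4)): [C, D, F, G, E, B, A, H]
After 12 (rotate_left(1, 6, k=5)): [C, A, D, F, G, E, B, H]
After 13 (rotate_left(3, 6, k=1)): [C, A, D, G, E, B, F, H]
After 14 (swap(0, 7)): [H, A, D, G, E, B, F, C]
After 15 (rotate_left(2, 7, k=3)): [H, A, B, F, C, D, G, E]

Answer: [H, A, B, F, C, D, G, E]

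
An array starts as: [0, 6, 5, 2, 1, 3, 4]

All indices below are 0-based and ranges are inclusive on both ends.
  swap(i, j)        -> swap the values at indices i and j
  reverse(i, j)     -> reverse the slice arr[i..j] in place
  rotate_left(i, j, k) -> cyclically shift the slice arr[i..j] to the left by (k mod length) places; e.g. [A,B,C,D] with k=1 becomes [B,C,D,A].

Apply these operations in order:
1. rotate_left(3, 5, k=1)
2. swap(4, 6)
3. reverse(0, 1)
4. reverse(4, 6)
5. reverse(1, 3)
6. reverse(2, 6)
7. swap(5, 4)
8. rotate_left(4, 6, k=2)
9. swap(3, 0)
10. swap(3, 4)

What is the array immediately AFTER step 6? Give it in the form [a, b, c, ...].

Answer: [6, 1, 4, 2, 3, 0, 5]

Derivation:
After 1 (rotate_left(3, 5, k=1)): [0, 6, 5, 1, 3, 2, 4]
After 2 (swap(4, 6)): [0, 6, 5, 1, 4, 2, 3]
After 3 (reverse(0, 1)): [6, 0, 5, 1, 4, 2, 3]
After 4 (reverse(4, 6)): [6, 0, 5, 1, 3, 2, 4]
After 5 (reverse(1, 3)): [6, 1, 5, 0, 3, 2, 4]
After 6 (reverse(2, 6)): [6, 1, 4, 2, 3, 0, 5]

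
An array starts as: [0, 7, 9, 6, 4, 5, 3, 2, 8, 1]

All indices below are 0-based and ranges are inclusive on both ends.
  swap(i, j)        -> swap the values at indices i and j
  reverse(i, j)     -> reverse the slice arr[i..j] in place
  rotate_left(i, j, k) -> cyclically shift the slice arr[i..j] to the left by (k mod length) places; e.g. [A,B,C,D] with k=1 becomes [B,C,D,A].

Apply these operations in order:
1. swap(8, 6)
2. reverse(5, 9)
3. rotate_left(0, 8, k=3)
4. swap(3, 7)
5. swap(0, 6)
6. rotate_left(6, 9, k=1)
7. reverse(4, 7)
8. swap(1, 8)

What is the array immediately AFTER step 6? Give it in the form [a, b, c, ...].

Answer: [0, 4, 1, 7, 2, 8, 3, 9, 5, 6]

Derivation:
After 1 (swap(8, 6)): [0, 7, 9, 6, 4, 5, 8, 2, 3, 1]
After 2 (reverse(5, 9)): [0, 7, 9, 6, 4, 1, 3, 2, 8, 5]
After 3 (rotate_left(0, 8, k=3)): [6, 4, 1, 3, 2, 8, 0, 7, 9, 5]
After 4 (swap(3, 7)): [6, 4, 1, 7, 2, 8, 0, 3, 9, 5]
After 5 (swap(0, 6)): [0, 4, 1, 7, 2, 8, 6, 3, 9, 5]
After 6 (rotate_left(6, 9, k=1)): [0, 4, 1, 7, 2, 8, 3, 9, 5, 6]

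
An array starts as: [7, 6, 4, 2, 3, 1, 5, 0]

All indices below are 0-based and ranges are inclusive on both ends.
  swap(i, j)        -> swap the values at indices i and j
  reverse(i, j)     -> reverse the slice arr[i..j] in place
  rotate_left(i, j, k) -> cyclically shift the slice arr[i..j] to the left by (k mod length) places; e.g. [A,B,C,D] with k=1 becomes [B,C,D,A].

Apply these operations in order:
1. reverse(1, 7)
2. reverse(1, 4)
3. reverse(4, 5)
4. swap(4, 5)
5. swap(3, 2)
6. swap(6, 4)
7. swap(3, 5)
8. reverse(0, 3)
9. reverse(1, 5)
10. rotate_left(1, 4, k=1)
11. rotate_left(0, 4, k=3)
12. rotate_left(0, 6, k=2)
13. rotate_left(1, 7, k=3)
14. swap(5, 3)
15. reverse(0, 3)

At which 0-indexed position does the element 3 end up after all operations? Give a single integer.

After 1 (reverse(1, 7)): [7, 0, 5, 1, 3, 2, 4, 6]
After 2 (reverse(1, 4)): [7, 3, 1, 5, 0, 2, 4, 6]
After 3 (reverse(4, 5)): [7, 3, 1, 5, 2, 0, 4, 6]
After 4 (swap(4, 5)): [7, 3, 1, 5, 0, 2, 4, 6]
After 5 (swap(3, 2)): [7, 3, 5, 1, 0, 2, 4, 6]
After 6 (swap(6, 4)): [7, 3, 5, 1, 4, 2, 0, 6]
After 7 (swap(3, 5)): [7, 3, 5, 2, 4, 1, 0, 6]
After 8 (reverse(0, 3)): [2, 5, 3, 7, 4, 1, 0, 6]
After 9 (reverse(1, 5)): [2, 1, 4, 7, 3, 5, 0, 6]
After 10 (rotate_left(1, 4, k=1)): [2, 4, 7, 3, 1, 5, 0, 6]
After 11 (rotate_left(0, 4, k=3)): [3, 1, 2, 4, 7, 5, 0, 6]
After 12 (rotate_left(0, 6, k=2)): [2, 4, 7, 5, 0, 3, 1, 6]
After 13 (rotate_left(1, 7, k=3)): [2, 0, 3, 1, 6, 4, 7, 5]
After 14 (swap(5, 3)): [2, 0, 3, 4, 6, 1, 7, 5]
After 15 (reverse(0, 3)): [4, 3, 0, 2, 6, 1, 7, 5]

Answer: 1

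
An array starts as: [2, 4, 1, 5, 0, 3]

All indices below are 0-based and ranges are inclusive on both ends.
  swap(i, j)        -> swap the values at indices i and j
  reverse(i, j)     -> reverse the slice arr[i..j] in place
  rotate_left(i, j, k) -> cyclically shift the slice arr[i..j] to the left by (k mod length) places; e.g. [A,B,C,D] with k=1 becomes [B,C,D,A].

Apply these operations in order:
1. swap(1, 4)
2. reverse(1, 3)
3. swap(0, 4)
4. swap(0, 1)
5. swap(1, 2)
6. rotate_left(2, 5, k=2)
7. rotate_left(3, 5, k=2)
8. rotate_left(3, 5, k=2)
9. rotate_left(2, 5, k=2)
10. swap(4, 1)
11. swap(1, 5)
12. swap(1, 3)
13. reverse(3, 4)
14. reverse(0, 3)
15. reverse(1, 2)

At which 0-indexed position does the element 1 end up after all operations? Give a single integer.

After 1 (swap(1, 4)): [2, 0, 1, 5, 4, 3]
After 2 (reverse(1, 3)): [2, 5, 1, 0, 4, 3]
After 3 (swap(0, 4)): [4, 5, 1, 0, 2, 3]
After 4 (swap(0, 1)): [5, 4, 1, 0, 2, 3]
After 5 (swap(1, 2)): [5, 1, 4, 0, 2, 3]
After 6 (rotate_left(2, 5, k=2)): [5, 1, 2, 3, 4, 0]
After 7 (rotate_left(3, 5, k=2)): [5, 1, 2, 0, 3, 4]
After 8 (rotate_left(3, 5, k=2)): [5, 1, 2, 4, 0, 3]
After 9 (rotate_left(2, 5, k=2)): [5, 1, 0, 3, 2, 4]
After 10 (swap(4, 1)): [5, 2, 0, 3, 1, 4]
After 11 (swap(1, 5)): [5, 4, 0, 3, 1, 2]
After 12 (swap(1, 3)): [5, 3, 0, 4, 1, 2]
After 13 (reverse(3, 4)): [5, 3, 0, 1, 4, 2]
After 14 (reverse(0, 3)): [1, 0, 3, 5, 4, 2]
After 15 (reverse(1, 2)): [1, 3, 0, 5, 4, 2]

Answer: 0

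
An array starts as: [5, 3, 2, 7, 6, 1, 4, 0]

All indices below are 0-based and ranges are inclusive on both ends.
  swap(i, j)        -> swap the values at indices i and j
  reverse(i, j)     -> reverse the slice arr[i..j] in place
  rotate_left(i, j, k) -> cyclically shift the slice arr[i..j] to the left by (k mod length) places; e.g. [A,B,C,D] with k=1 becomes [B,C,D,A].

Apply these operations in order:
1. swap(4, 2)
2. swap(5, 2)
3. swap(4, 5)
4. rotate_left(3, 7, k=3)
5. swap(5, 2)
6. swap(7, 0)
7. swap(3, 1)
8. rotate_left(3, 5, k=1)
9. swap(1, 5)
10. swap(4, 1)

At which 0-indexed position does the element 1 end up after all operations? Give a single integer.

After 1 (swap(4, 2)): [5, 3, 6, 7, 2, 1, 4, 0]
After 2 (swap(5, 2)): [5, 3, 1, 7, 2, 6, 4, 0]
After 3 (swap(4, 5)): [5, 3, 1, 7, 6, 2, 4, 0]
After 4 (rotate_left(3, 7, k=3)): [5, 3, 1, 4, 0, 7, 6, 2]
After 5 (swap(5, 2)): [5, 3, 7, 4, 0, 1, 6, 2]
After 6 (swap(7, 0)): [2, 3, 7, 4, 0, 1, 6, 5]
After 7 (swap(3, 1)): [2, 4, 7, 3, 0, 1, 6, 5]
After 8 (rotate_left(3, 5, k=1)): [2, 4, 7, 0, 1, 3, 6, 5]
After 9 (swap(1, 5)): [2, 3, 7, 0, 1, 4, 6, 5]
After 10 (swap(4, 1)): [2, 1, 7, 0, 3, 4, 6, 5]

Answer: 1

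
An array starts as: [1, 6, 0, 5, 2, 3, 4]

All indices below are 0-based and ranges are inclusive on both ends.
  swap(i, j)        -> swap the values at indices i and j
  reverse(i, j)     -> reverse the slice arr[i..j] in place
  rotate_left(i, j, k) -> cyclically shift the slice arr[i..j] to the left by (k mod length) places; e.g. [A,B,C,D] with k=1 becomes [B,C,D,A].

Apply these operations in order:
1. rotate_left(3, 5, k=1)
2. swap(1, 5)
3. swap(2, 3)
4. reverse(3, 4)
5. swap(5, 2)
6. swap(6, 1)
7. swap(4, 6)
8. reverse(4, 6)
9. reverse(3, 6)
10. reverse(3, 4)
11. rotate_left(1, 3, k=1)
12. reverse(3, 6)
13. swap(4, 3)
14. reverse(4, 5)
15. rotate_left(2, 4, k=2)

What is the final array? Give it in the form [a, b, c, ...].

Answer: [1, 6, 5, 2, 0, 3, 4]

Derivation:
After 1 (rotate_left(3, 5, k=1)): [1, 6, 0, 2, 3, 5, 4]
After 2 (swap(1, 5)): [1, 5, 0, 2, 3, 6, 4]
After 3 (swap(2, 3)): [1, 5, 2, 0, 3, 6, 4]
After 4 (reverse(3, 4)): [1, 5, 2, 3, 0, 6, 4]
After 5 (swap(5, 2)): [1, 5, 6, 3, 0, 2, 4]
After 6 (swap(6, 1)): [1, 4, 6, 3, 0, 2, 5]
After 7 (swap(4, 6)): [1, 4, 6, 3, 5, 2, 0]
After 8 (reverse(4, 6)): [1, 4, 6, 3, 0, 2, 5]
After 9 (reverse(3, 6)): [1, 4, 6, 5, 2, 0, 3]
After 10 (reverse(3, 4)): [1, 4, 6, 2, 5, 0, 3]
After 11 (rotate_left(1, 3, k=1)): [1, 6, 2, 4, 5, 0, 3]
After 12 (reverse(3, 6)): [1, 6, 2, 3, 0, 5, 4]
After 13 (swap(4, 3)): [1, 6, 2, 0, 3, 5, 4]
After 14 (reverse(4, 5)): [1, 6, 2, 0, 5, 3, 4]
After 15 (rotate_left(2, 4, k=2)): [1, 6, 5, 2, 0, 3, 4]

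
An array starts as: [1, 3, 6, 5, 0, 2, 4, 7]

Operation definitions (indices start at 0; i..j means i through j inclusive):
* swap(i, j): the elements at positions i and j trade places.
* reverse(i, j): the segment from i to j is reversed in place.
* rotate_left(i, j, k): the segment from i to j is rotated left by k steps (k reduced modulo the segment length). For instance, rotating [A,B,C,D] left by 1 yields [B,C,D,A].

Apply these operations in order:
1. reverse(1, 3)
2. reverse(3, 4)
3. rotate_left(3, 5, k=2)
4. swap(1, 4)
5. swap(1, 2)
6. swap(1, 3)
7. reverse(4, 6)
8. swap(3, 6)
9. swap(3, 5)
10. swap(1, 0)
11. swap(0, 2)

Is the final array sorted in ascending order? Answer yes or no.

Answer: yes

Derivation:
After 1 (reverse(1, 3)): [1, 5, 6, 3, 0, 2, 4, 7]
After 2 (reverse(3, 4)): [1, 5, 6, 0, 3, 2, 4, 7]
After 3 (rotate_left(3, 5, k=2)): [1, 5, 6, 2, 0, 3, 4, 7]
After 4 (swap(1, 4)): [1, 0, 6, 2, 5, 3, 4, 7]
After 5 (swap(1, 2)): [1, 6, 0, 2, 5, 3, 4, 7]
After 6 (swap(1, 3)): [1, 2, 0, 6, 5, 3, 4, 7]
After 7 (reverse(4, 6)): [1, 2, 0, 6, 4, 3, 5, 7]
After 8 (swap(3, 6)): [1, 2, 0, 5, 4, 3, 6, 7]
After 9 (swap(3, 5)): [1, 2, 0, 3, 4, 5, 6, 7]
After 10 (swap(1, 0)): [2, 1, 0, 3, 4, 5, 6, 7]
After 11 (swap(0, 2)): [0, 1, 2, 3, 4, 5, 6, 7]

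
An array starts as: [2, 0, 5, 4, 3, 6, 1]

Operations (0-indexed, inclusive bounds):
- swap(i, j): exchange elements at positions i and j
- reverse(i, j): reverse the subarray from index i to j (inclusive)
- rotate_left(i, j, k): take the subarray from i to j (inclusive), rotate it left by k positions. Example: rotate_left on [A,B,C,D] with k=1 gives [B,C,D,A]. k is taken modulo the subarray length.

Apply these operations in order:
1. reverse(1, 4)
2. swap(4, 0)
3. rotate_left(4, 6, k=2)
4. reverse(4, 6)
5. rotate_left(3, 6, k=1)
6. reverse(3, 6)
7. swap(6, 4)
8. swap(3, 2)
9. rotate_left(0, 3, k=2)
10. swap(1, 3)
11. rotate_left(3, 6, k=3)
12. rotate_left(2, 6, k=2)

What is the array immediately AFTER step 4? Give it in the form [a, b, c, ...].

Answer: [0, 3, 4, 5, 6, 2, 1]

Derivation:
After 1 (reverse(1, 4)): [2, 3, 4, 5, 0, 6, 1]
After 2 (swap(4, 0)): [0, 3, 4, 5, 2, 6, 1]
After 3 (rotate_left(4, 6, k=2)): [0, 3, 4, 5, 1, 2, 6]
After 4 (reverse(4, 6)): [0, 3, 4, 5, 6, 2, 1]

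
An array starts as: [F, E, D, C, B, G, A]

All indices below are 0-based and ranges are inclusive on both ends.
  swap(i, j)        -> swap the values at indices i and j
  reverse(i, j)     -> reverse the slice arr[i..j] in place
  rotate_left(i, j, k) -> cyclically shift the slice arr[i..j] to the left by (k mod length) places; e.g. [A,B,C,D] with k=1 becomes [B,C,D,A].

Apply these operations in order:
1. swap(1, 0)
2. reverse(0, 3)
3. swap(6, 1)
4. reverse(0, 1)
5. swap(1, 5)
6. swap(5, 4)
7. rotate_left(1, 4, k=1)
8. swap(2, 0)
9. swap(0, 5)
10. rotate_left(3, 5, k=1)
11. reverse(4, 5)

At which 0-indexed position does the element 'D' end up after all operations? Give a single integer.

After 1 (swap(1, 0)): [E, F, D, C, B, G, A]
After 2 (reverse(0, 3)): [C, D, F, E, B, G, A]
After 3 (swap(6, 1)): [C, A, F, E, B, G, D]
After 4 (reverse(0, 1)): [A, C, F, E, B, G, D]
After 5 (swap(1, 5)): [A, G, F, E, B, C, D]
After 6 (swap(5, 4)): [A, G, F, E, C, B, D]
After 7 (rotate_left(1, 4, k=1)): [A, F, E, C, G, B, D]
After 8 (swap(2, 0)): [E, F, A, C, G, B, D]
After 9 (swap(0, 5)): [B, F, A, C, G, E, D]
After 10 (rotate_left(3, 5, k=1)): [B, F, A, G, E, C, D]
After 11 (reverse(4, 5)): [B, F, A, G, C, E, D]

Answer: 6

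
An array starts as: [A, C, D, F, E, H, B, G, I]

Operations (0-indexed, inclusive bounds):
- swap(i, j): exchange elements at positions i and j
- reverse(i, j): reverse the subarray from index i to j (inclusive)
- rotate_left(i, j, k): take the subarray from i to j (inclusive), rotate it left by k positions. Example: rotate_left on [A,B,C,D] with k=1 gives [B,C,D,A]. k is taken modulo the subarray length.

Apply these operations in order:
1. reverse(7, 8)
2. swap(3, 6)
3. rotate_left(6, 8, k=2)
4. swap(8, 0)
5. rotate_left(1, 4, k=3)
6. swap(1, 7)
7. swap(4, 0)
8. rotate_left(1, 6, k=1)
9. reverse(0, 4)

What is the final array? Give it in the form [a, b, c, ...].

After 1 (reverse(7, 8)): [A, C, D, F, E, H, B, I, G]
After 2 (swap(3, 6)): [A, C, D, B, E, H, F, I, G]
After 3 (rotate_left(6, 8, k=2)): [A, C, D, B, E, H, G, F, I]
After 4 (swap(8, 0)): [I, C, D, B, E, H, G, F, A]
After 5 (rotate_left(1, 4, k=3)): [I, E, C, D, B, H, G, F, A]
After 6 (swap(1, 7)): [I, F, C, D, B, H, G, E, A]
After 7 (swap(4, 0)): [B, F, C, D, I, H, G, E, A]
After 8 (rotate_left(1, 6, k=1)): [B, C, D, I, H, G, F, E, A]
After 9 (reverse(0, 4)): [H, I, D, C, B, G, F, E, A]

Answer: [H, I, D, C, B, G, F, E, A]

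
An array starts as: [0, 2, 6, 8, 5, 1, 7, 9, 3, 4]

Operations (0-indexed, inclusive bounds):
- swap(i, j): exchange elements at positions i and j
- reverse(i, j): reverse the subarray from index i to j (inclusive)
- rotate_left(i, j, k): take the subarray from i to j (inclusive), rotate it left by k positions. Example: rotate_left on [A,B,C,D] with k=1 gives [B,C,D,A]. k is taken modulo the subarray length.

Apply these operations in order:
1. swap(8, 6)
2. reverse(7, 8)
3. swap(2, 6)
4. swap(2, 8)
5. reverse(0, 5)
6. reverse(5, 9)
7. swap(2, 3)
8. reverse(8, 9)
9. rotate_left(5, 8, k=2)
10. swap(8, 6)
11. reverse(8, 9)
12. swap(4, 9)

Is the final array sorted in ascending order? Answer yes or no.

After 1 (swap(8, 6)): [0, 2, 6, 8, 5, 1, 3, 9, 7, 4]
After 2 (reverse(7, 8)): [0, 2, 6, 8, 5, 1, 3, 7, 9, 4]
After 3 (swap(2, 6)): [0, 2, 3, 8, 5, 1, 6, 7, 9, 4]
After 4 (swap(2, 8)): [0, 2, 9, 8, 5, 1, 6, 7, 3, 4]
After 5 (reverse(0, 5)): [1, 5, 8, 9, 2, 0, 6, 7, 3, 4]
After 6 (reverse(5, 9)): [1, 5, 8, 9, 2, 4, 3, 7, 6, 0]
After 7 (swap(2, 3)): [1, 5, 9, 8, 2, 4, 3, 7, 6, 0]
After 8 (reverse(8, 9)): [1, 5, 9, 8, 2, 4, 3, 7, 0, 6]
After 9 (rotate_left(5, 8, k=2)): [1, 5, 9, 8, 2, 7, 0, 4, 3, 6]
After 10 (swap(8, 6)): [1, 5, 9, 8, 2, 7, 3, 4, 0, 6]
After 11 (reverse(8, 9)): [1, 5, 9, 8, 2, 7, 3, 4, 6, 0]
After 12 (swap(4, 9)): [1, 5, 9, 8, 0, 7, 3, 4, 6, 2]

Answer: no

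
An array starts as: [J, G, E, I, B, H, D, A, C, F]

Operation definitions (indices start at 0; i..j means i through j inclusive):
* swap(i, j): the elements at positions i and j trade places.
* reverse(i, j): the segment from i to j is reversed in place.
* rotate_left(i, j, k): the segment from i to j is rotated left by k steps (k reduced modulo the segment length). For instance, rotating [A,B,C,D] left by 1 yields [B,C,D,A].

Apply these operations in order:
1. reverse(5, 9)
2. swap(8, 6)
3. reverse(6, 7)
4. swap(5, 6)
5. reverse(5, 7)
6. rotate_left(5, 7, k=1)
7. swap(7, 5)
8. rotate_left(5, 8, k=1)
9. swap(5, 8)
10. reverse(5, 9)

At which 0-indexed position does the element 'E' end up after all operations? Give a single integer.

After 1 (reverse(5, 9)): [J, G, E, I, B, F, C, A, D, H]
After 2 (swap(8, 6)): [J, G, E, I, B, F, D, A, C, H]
After 3 (reverse(6, 7)): [J, G, E, I, B, F, A, D, C, H]
After 4 (swap(5, 6)): [J, G, E, I, B, A, F, D, C, H]
After 5 (reverse(5, 7)): [J, G, E, I, B, D, F, A, C, H]
After 6 (rotate_left(5, 7, k=1)): [J, G, E, I, B, F, A, D, C, H]
After 7 (swap(7, 5)): [J, G, E, I, B, D, A, F, C, H]
After 8 (rotate_left(5, 8, k=1)): [J, G, E, I, B, A, F, C, D, H]
After 9 (swap(5, 8)): [J, G, E, I, B, D, F, C, A, H]
After 10 (reverse(5, 9)): [J, G, E, I, B, H, A, C, F, D]

Answer: 2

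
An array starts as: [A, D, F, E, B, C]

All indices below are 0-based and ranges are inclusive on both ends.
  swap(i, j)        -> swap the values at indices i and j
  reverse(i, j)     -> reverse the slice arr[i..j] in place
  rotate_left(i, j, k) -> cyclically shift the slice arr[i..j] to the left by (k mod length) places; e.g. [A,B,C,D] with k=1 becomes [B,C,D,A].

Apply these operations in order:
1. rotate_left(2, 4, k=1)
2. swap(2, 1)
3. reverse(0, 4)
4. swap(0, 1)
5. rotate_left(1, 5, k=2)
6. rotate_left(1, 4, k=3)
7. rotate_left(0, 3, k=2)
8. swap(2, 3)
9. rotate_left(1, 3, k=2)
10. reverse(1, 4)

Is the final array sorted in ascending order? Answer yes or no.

Answer: no

Derivation:
After 1 (rotate_left(2, 4, k=1)): [A, D, E, B, F, C]
After 2 (swap(2, 1)): [A, E, D, B, F, C]
After 3 (reverse(0, 4)): [F, B, D, E, A, C]
After 4 (swap(0, 1)): [B, F, D, E, A, C]
After 5 (rotate_left(1, 5, k=2)): [B, E, A, C, F, D]
After 6 (rotate_left(1, 4, k=3)): [B, F, E, A, C, D]
After 7 (rotate_left(0, 3, k=2)): [E, A, B, F, C, D]
After 8 (swap(2, 3)): [E, A, F, B, C, D]
After 9 (rotate_left(1, 3, k=2)): [E, B, A, F, C, D]
After 10 (reverse(1, 4)): [E, C, F, A, B, D]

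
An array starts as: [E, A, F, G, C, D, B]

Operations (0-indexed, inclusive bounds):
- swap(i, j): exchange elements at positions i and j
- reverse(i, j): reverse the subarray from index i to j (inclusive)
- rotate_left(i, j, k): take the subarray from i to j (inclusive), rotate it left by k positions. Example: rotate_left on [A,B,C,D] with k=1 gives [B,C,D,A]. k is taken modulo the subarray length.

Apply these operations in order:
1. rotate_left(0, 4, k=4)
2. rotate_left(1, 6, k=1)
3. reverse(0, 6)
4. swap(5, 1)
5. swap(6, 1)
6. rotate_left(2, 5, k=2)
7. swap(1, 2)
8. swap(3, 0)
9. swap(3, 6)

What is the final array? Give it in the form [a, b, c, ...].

Answer: [B, F, C, A, D, G, E]

Derivation:
After 1 (rotate_left(0, 4, k=4)): [C, E, A, F, G, D, B]
After 2 (rotate_left(1, 6, k=1)): [C, A, F, G, D, B, E]
After 3 (reverse(0, 6)): [E, B, D, G, F, A, C]
After 4 (swap(5, 1)): [E, A, D, G, F, B, C]
After 5 (swap(6, 1)): [E, C, D, G, F, B, A]
After 6 (rotate_left(2, 5, k=2)): [E, C, F, B, D, G, A]
After 7 (swap(1, 2)): [E, F, C, B, D, G, A]
After 8 (swap(3, 0)): [B, F, C, E, D, G, A]
After 9 (swap(3, 6)): [B, F, C, A, D, G, E]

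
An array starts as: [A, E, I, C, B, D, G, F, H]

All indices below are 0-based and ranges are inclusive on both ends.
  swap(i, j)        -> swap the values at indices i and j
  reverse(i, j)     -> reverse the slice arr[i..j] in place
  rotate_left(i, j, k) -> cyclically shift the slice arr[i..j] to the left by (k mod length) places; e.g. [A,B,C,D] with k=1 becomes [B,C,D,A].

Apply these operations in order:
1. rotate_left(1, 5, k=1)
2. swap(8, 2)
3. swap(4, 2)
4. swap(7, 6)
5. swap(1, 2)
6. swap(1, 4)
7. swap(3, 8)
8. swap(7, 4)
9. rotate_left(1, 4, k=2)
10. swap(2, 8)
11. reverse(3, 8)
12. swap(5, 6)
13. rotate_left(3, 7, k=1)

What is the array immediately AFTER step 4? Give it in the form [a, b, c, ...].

Answer: [A, I, D, B, H, E, F, G, C]

Derivation:
After 1 (rotate_left(1, 5, k=1)): [A, I, C, B, D, E, G, F, H]
After 2 (swap(8, 2)): [A, I, H, B, D, E, G, F, C]
After 3 (swap(4, 2)): [A, I, D, B, H, E, G, F, C]
After 4 (swap(7, 6)): [A, I, D, B, H, E, F, G, C]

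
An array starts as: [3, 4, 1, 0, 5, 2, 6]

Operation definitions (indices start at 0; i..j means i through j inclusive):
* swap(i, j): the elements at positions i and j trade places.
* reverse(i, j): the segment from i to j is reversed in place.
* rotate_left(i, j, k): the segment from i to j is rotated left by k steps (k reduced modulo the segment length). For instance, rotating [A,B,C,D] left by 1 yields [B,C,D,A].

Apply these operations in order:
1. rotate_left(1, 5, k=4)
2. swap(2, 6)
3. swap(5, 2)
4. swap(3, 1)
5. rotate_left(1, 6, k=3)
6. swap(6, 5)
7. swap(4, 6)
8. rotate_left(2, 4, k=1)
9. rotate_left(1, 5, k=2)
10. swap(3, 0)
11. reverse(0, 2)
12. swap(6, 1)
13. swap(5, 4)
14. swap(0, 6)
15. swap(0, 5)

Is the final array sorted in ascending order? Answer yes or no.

After 1 (rotate_left(1, 5, k=4)): [3, 2, 4, 1, 0, 5, 6]
After 2 (swap(2, 6)): [3, 2, 6, 1, 0, 5, 4]
After 3 (swap(5, 2)): [3, 2, 5, 1, 0, 6, 4]
After 4 (swap(3, 1)): [3, 1, 5, 2, 0, 6, 4]
After 5 (rotate_left(1, 6, k=3)): [3, 0, 6, 4, 1, 5, 2]
After 6 (swap(6, 5)): [3, 0, 6, 4, 1, 2, 5]
After 7 (swap(4, 6)): [3, 0, 6, 4, 5, 2, 1]
After 8 (rotate_left(2, 4, k=1)): [3, 0, 4, 5, 6, 2, 1]
After 9 (rotate_left(1, 5, k=2)): [3, 5, 6, 2, 0, 4, 1]
After 10 (swap(3, 0)): [2, 5, 6, 3, 0, 4, 1]
After 11 (reverse(0, 2)): [6, 5, 2, 3, 0, 4, 1]
After 12 (swap(6, 1)): [6, 1, 2, 3, 0, 4, 5]
After 13 (swap(5, 4)): [6, 1, 2, 3, 4, 0, 5]
After 14 (swap(0, 6)): [5, 1, 2, 3, 4, 0, 6]
After 15 (swap(0, 5)): [0, 1, 2, 3, 4, 5, 6]

Answer: yes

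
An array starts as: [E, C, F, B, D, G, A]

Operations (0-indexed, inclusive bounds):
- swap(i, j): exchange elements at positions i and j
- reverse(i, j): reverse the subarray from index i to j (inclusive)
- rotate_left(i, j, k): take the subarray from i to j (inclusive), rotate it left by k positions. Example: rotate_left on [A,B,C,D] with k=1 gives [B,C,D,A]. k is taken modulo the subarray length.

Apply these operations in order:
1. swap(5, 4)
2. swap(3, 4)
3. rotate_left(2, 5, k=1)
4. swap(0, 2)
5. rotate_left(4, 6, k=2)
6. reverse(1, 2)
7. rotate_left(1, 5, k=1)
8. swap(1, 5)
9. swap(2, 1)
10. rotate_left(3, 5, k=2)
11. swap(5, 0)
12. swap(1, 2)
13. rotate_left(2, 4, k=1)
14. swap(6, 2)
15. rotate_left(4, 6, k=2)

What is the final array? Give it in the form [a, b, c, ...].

After 1 (swap(5, 4)): [E, C, F, B, G, D, A]
After 2 (swap(3, 4)): [E, C, F, G, B, D, A]
After 3 (rotate_left(2, 5, k=1)): [E, C, G, B, D, F, A]
After 4 (swap(0, 2)): [G, C, E, B, D, F, A]
After 5 (rotate_left(4, 6, k=2)): [G, C, E, B, A, D, F]
After 6 (reverse(1, 2)): [G, E, C, B, A, D, F]
After 7 (rotate_left(1, 5, k=1)): [G, C, B, A, D, E, F]
After 8 (swap(1, 5)): [G, E, B, A, D, C, F]
After 9 (swap(2, 1)): [G, B, E, A, D, C, F]
After 10 (rotate_left(3, 5, k=2)): [G, B, E, C, A, D, F]
After 11 (swap(5, 0)): [D, B, E, C, A, G, F]
After 12 (swap(1, 2)): [D, E, B, C, A, G, F]
After 13 (rotate_left(2, 4, k=1)): [D, E, C, A, B, G, F]
After 14 (swap(6, 2)): [D, E, F, A, B, G, C]
After 15 (rotate_left(4, 6, k=2)): [D, E, F, A, C, B, G]

Answer: [D, E, F, A, C, B, G]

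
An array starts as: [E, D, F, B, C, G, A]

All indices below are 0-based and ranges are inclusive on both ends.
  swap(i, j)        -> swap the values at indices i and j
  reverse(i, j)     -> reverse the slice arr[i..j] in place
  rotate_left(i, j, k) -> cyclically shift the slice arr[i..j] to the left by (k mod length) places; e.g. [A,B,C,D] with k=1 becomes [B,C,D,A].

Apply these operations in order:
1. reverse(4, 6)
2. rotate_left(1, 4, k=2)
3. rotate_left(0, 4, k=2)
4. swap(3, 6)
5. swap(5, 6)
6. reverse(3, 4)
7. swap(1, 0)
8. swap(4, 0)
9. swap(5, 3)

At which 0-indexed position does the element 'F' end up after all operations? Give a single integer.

After 1 (reverse(4, 6)): [E, D, F, B, A, G, C]
After 2 (rotate_left(1, 4, k=2)): [E, B, A, D, F, G, C]
After 3 (rotate_left(0, 4, k=2)): [A, D, F, E, B, G, C]
After 4 (swap(3, 6)): [A, D, F, C, B, G, E]
After 5 (swap(5, 6)): [A, D, F, C, B, E, G]
After 6 (reverse(3, 4)): [A, D, F, B, C, E, G]
After 7 (swap(1, 0)): [D, A, F, B, C, E, G]
After 8 (swap(4, 0)): [C, A, F, B, D, E, G]
After 9 (swap(5, 3)): [C, A, F, E, D, B, G]

Answer: 2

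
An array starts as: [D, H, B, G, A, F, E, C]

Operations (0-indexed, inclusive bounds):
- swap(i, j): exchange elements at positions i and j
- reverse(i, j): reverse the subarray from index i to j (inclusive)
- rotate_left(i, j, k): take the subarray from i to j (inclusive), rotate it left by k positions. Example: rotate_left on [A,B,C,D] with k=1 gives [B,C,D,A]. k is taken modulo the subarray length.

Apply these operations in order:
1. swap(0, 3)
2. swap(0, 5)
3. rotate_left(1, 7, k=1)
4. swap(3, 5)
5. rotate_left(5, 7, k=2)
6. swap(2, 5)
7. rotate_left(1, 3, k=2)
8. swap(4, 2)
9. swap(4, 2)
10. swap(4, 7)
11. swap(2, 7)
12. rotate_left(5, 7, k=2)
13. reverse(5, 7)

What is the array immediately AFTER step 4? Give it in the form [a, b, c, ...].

After 1 (swap(0, 3)): [G, H, B, D, A, F, E, C]
After 2 (swap(0, 5)): [F, H, B, D, A, G, E, C]
After 3 (rotate_left(1, 7, k=1)): [F, B, D, A, G, E, C, H]
After 4 (swap(3, 5)): [F, B, D, E, G, A, C, H]

Answer: [F, B, D, E, G, A, C, H]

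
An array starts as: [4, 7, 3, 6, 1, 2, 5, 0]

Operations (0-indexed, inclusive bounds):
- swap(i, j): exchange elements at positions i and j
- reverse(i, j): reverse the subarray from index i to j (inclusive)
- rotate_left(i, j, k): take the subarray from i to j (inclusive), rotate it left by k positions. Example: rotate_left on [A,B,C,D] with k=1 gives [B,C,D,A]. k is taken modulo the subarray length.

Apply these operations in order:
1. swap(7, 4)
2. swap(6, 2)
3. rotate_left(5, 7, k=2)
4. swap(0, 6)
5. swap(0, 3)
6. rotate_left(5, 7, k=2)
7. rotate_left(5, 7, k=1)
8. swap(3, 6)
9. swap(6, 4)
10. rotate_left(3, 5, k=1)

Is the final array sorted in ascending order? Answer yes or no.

Answer: no

Derivation:
After 1 (swap(7, 4)): [4, 7, 3, 6, 0, 2, 5, 1]
After 2 (swap(6, 2)): [4, 7, 5, 6, 0, 2, 3, 1]
After 3 (rotate_left(5, 7, k=2)): [4, 7, 5, 6, 0, 1, 2, 3]
After 4 (swap(0, 6)): [2, 7, 5, 6, 0, 1, 4, 3]
After 5 (swap(0, 3)): [6, 7, 5, 2, 0, 1, 4, 3]
After 6 (rotate_left(5, 7, k=2)): [6, 7, 5, 2, 0, 3, 1, 4]
After 7 (rotate_left(5, 7, k=1)): [6, 7, 5, 2, 0, 1, 4, 3]
After 8 (swap(3, 6)): [6, 7, 5, 4, 0, 1, 2, 3]
After 9 (swap(6, 4)): [6, 7, 5, 4, 2, 1, 0, 3]
After 10 (rotate_left(3, 5, k=1)): [6, 7, 5, 2, 1, 4, 0, 3]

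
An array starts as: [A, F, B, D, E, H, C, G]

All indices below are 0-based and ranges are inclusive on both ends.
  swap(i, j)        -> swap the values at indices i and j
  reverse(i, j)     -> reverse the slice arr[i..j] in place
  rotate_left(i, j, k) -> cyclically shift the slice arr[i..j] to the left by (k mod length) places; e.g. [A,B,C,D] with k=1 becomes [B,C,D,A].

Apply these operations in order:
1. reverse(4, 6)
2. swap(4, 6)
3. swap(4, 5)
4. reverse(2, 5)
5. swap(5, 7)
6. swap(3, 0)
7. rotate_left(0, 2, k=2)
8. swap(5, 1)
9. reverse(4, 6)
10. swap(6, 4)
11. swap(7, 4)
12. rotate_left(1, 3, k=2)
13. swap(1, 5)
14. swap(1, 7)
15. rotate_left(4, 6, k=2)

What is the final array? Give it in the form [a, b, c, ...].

After 1 (reverse(4, 6)): [A, F, B, D, C, H, E, G]
After 2 (swap(4, 6)): [A, F, B, D, E, H, C, G]
After 3 (swap(4, 5)): [A, F, B, D, H, E, C, G]
After 4 (reverse(2, 5)): [A, F, E, H, D, B, C, G]
After 5 (swap(5, 7)): [A, F, E, H, D, G, C, B]
After 6 (swap(3, 0)): [H, F, E, A, D, G, C, B]
After 7 (rotate_left(0, 2, k=2)): [E, H, F, A, D, G, C, B]
After 8 (swap(5, 1)): [E, G, F, A, D, H, C, B]
After 9 (reverse(4, 6)): [E, G, F, A, C, H, D, B]
After 10 (swap(6, 4)): [E, G, F, A, D, H, C, B]
After 11 (swap(7, 4)): [E, G, F, A, B, H, C, D]
After 12 (rotate_left(1, 3, k=2)): [E, A, G, F, B, H, C, D]
After 13 (swap(1, 5)): [E, H, G, F, B, A, C, D]
After 14 (swap(1, 7)): [E, D, G, F, B, A, C, H]
After 15 (rotate_left(4, 6, k=2)): [E, D, G, F, C, B, A, H]

Answer: [E, D, G, F, C, B, A, H]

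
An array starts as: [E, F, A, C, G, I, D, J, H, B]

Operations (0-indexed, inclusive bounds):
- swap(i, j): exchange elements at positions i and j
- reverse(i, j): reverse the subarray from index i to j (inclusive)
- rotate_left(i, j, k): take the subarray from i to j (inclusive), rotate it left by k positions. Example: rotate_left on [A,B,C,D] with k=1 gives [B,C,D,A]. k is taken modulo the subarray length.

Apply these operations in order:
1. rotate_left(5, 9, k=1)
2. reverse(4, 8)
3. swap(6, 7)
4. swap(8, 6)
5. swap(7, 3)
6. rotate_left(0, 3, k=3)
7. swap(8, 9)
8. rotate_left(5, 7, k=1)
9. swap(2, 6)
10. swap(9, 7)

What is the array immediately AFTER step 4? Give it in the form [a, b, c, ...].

After 1 (rotate_left(5, 9, k=1)): [E, F, A, C, G, D, J, H, B, I]
After 2 (reverse(4, 8)): [E, F, A, C, B, H, J, D, G, I]
After 3 (swap(6, 7)): [E, F, A, C, B, H, D, J, G, I]
After 4 (swap(8, 6)): [E, F, A, C, B, H, G, J, D, I]

Answer: [E, F, A, C, B, H, G, J, D, I]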